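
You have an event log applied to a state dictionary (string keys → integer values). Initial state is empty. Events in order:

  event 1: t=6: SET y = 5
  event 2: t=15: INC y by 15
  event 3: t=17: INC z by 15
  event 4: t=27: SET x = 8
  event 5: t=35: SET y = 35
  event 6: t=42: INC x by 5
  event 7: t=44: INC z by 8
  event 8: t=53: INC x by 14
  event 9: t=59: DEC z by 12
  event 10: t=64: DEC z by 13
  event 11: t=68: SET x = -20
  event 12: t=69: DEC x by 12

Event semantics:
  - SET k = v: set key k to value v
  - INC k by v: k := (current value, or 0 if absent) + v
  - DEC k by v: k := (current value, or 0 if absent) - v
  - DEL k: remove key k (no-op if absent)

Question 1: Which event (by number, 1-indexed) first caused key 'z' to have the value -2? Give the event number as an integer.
Looking for first event where z becomes -2:
  event 3: z = 15
  event 4: z = 15
  event 5: z = 15
  event 6: z = 15
  event 7: z = 23
  event 8: z = 23
  event 9: z = 11
  event 10: z 11 -> -2  <-- first match

Answer: 10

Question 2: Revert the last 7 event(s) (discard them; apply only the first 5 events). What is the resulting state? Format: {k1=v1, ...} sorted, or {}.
Answer: {x=8, y=35, z=15}

Derivation:
Keep first 5 events (discard last 7):
  after event 1 (t=6: SET y = 5): {y=5}
  after event 2 (t=15: INC y by 15): {y=20}
  after event 3 (t=17: INC z by 15): {y=20, z=15}
  after event 4 (t=27: SET x = 8): {x=8, y=20, z=15}
  after event 5 (t=35: SET y = 35): {x=8, y=35, z=15}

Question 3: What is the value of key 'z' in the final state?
Answer: -2

Derivation:
Track key 'z' through all 12 events:
  event 1 (t=6: SET y = 5): z unchanged
  event 2 (t=15: INC y by 15): z unchanged
  event 3 (t=17: INC z by 15): z (absent) -> 15
  event 4 (t=27: SET x = 8): z unchanged
  event 5 (t=35: SET y = 35): z unchanged
  event 6 (t=42: INC x by 5): z unchanged
  event 7 (t=44: INC z by 8): z 15 -> 23
  event 8 (t=53: INC x by 14): z unchanged
  event 9 (t=59: DEC z by 12): z 23 -> 11
  event 10 (t=64: DEC z by 13): z 11 -> -2
  event 11 (t=68: SET x = -20): z unchanged
  event 12 (t=69: DEC x by 12): z unchanged
Final: z = -2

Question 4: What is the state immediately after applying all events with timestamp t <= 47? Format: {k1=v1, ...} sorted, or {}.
Answer: {x=13, y=35, z=23}

Derivation:
Apply events with t <= 47 (7 events):
  after event 1 (t=6: SET y = 5): {y=5}
  after event 2 (t=15: INC y by 15): {y=20}
  after event 3 (t=17: INC z by 15): {y=20, z=15}
  after event 4 (t=27: SET x = 8): {x=8, y=20, z=15}
  after event 5 (t=35: SET y = 35): {x=8, y=35, z=15}
  after event 6 (t=42: INC x by 5): {x=13, y=35, z=15}
  after event 7 (t=44: INC z by 8): {x=13, y=35, z=23}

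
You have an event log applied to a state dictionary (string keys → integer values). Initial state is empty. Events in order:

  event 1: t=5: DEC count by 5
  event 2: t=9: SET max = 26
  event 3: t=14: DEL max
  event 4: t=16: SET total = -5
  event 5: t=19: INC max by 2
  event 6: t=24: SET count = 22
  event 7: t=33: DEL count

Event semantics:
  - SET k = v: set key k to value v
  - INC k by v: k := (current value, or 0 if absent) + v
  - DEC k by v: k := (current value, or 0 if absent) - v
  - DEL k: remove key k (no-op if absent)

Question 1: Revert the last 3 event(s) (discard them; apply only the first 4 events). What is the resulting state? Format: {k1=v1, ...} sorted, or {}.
Keep first 4 events (discard last 3):
  after event 1 (t=5: DEC count by 5): {count=-5}
  after event 2 (t=9: SET max = 26): {count=-5, max=26}
  after event 3 (t=14: DEL max): {count=-5}
  after event 4 (t=16: SET total = -5): {count=-5, total=-5}

Answer: {count=-5, total=-5}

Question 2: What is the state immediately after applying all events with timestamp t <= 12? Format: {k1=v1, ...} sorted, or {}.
Apply events with t <= 12 (2 events):
  after event 1 (t=5: DEC count by 5): {count=-5}
  after event 2 (t=9: SET max = 26): {count=-5, max=26}

Answer: {count=-5, max=26}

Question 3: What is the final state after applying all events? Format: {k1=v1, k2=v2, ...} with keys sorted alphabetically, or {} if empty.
Answer: {max=2, total=-5}

Derivation:
  after event 1 (t=5: DEC count by 5): {count=-5}
  after event 2 (t=9: SET max = 26): {count=-5, max=26}
  after event 3 (t=14: DEL max): {count=-5}
  after event 4 (t=16: SET total = -5): {count=-5, total=-5}
  after event 5 (t=19: INC max by 2): {count=-5, max=2, total=-5}
  after event 6 (t=24: SET count = 22): {count=22, max=2, total=-5}
  after event 7 (t=33: DEL count): {max=2, total=-5}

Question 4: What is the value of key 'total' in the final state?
Answer: -5

Derivation:
Track key 'total' through all 7 events:
  event 1 (t=5: DEC count by 5): total unchanged
  event 2 (t=9: SET max = 26): total unchanged
  event 3 (t=14: DEL max): total unchanged
  event 4 (t=16: SET total = -5): total (absent) -> -5
  event 5 (t=19: INC max by 2): total unchanged
  event 6 (t=24: SET count = 22): total unchanged
  event 7 (t=33: DEL count): total unchanged
Final: total = -5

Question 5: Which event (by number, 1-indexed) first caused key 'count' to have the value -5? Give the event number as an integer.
Looking for first event where count becomes -5:
  event 1: count (absent) -> -5  <-- first match

Answer: 1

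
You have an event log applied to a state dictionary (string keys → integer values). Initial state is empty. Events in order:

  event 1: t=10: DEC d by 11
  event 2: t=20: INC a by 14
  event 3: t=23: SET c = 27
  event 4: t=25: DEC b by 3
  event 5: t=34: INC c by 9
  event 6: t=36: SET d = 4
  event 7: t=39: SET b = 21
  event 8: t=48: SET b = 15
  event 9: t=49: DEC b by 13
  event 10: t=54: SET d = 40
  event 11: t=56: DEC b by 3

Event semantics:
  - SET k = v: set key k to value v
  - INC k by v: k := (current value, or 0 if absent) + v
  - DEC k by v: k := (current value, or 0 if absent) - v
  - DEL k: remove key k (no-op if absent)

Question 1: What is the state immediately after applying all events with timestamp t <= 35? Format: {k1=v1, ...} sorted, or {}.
Answer: {a=14, b=-3, c=36, d=-11}

Derivation:
Apply events with t <= 35 (5 events):
  after event 1 (t=10: DEC d by 11): {d=-11}
  after event 2 (t=20: INC a by 14): {a=14, d=-11}
  after event 3 (t=23: SET c = 27): {a=14, c=27, d=-11}
  after event 4 (t=25: DEC b by 3): {a=14, b=-3, c=27, d=-11}
  after event 5 (t=34: INC c by 9): {a=14, b=-3, c=36, d=-11}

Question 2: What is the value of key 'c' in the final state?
Answer: 36

Derivation:
Track key 'c' through all 11 events:
  event 1 (t=10: DEC d by 11): c unchanged
  event 2 (t=20: INC a by 14): c unchanged
  event 3 (t=23: SET c = 27): c (absent) -> 27
  event 4 (t=25: DEC b by 3): c unchanged
  event 5 (t=34: INC c by 9): c 27 -> 36
  event 6 (t=36: SET d = 4): c unchanged
  event 7 (t=39: SET b = 21): c unchanged
  event 8 (t=48: SET b = 15): c unchanged
  event 9 (t=49: DEC b by 13): c unchanged
  event 10 (t=54: SET d = 40): c unchanged
  event 11 (t=56: DEC b by 3): c unchanged
Final: c = 36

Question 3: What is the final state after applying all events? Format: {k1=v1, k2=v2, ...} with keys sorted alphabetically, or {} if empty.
Answer: {a=14, b=-1, c=36, d=40}

Derivation:
  after event 1 (t=10: DEC d by 11): {d=-11}
  after event 2 (t=20: INC a by 14): {a=14, d=-11}
  after event 3 (t=23: SET c = 27): {a=14, c=27, d=-11}
  after event 4 (t=25: DEC b by 3): {a=14, b=-3, c=27, d=-11}
  after event 5 (t=34: INC c by 9): {a=14, b=-3, c=36, d=-11}
  after event 6 (t=36: SET d = 4): {a=14, b=-3, c=36, d=4}
  after event 7 (t=39: SET b = 21): {a=14, b=21, c=36, d=4}
  after event 8 (t=48: SET b = 15): {a=14, b=15, c=36, d=4}
  after event 9 (t=49: DEC b by 13): {a=14, b=2, c=36, d=4}
  after event 10 (t=54: SET d = 40): {a=14, b=2, c=36, d=40}
  after event 11 (t=56: DEC b by 3): {a=14, b=-1, c=36, d=40}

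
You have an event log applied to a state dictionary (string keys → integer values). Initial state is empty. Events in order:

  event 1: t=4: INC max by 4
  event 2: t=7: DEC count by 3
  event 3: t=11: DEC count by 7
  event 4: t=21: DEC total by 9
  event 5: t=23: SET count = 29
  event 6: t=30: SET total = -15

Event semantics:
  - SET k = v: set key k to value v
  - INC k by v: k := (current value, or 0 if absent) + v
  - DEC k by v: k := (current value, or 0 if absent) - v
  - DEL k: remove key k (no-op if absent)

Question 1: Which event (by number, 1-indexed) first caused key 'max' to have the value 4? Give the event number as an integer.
Answer: 1

Derivation:
Looking for first event where max becomes 4:
  event 1: max (absent) -> 4  <-- first match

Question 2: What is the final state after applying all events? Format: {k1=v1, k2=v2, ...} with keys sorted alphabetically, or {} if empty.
  after event 1 (t=4: INC max by 4): {max=4}
  after event 2 (t=7: DEC count by 3): {count=-3, max=4}
  after event 3 (t=11: DEC count by 7): {count=-10, max=4}
  after event 4 (t=21: DEC total by 9): {count=-10, max=4, total=-9}
  after event 5 (t=23: SET count = 29): {count=29, max=4, total=-9}
  after event 6 (t=30: SET total = -15): {count=29, max=4, total=-15}

Answer: {count=29, max=4, total=-15}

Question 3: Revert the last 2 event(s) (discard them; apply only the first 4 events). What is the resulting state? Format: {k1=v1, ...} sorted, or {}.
Answer: {count=-10, max=4, total=-9}

Derivation:
Keep first 4 events (discard last 2):
  after event 1 (t=4: INC max by 4): {max=4}
  after event 2 (t=7: DEC count by 3): {count=-3, max=4}
  after event 3 (t=11: DEC count by 7): {count=-10, max=4}
  after event 4 (t=21: DEC total by 9): {count=-10, max=4, total=-9}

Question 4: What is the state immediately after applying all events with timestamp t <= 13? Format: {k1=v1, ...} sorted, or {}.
Apply events with t <= 13 (3 events):
  after event 1 (t=4: INC max by 4): {max=4}
  after event 2 (t=7: DEC count by 3): {count=-3, max=4}
  after event 3 (t=11: DEC count by 7): {count=-10, max=4}

Answer: {count=-10, max=4}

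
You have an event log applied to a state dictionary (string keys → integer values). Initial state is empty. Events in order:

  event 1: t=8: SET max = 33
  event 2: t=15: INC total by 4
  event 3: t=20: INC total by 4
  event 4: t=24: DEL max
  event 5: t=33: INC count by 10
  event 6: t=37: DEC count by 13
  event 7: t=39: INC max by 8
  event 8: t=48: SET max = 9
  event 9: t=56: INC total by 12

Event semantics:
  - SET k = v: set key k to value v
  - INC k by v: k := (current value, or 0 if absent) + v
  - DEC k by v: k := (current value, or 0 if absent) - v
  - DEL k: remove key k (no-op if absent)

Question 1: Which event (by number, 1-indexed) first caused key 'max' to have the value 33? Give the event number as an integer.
Answer: 1

Derivation:
Looking for first event where max becomes 33:
  event 1: max (absent) -> 33  <-- first match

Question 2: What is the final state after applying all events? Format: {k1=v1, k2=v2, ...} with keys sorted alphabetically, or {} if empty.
  after event 1 (t=8: SET max = 33): {max=33}
  after event 2 (t=15: INC total by 4): {max=33, total=4}
  after event 3 (t=20: INC total by 4): {max=33, total=8}
  after event 4 (t=24: DEL max): {total=8}
  after event 5 (t=33: INC count by 10): {count=10, total=8}
  after event 6 (t=37: DEC count by 13): {count=-3, total=8}
  after event 7 (t=39: INC max by 8): {count=-3, max=8, total=8}
  after event 8 (t=48: SET max = 9): {count=-3, max=9, total=8}
  after event 9 (t=56: INC total by 12): {count=-3, max=9, total=20}

Answer: {count=-3, max=9, total=20}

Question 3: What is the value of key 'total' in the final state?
Answer: 20

Derivation:
Track key 'total' through all 9 events:
  event 1 (t=8: SET max = 33): total unchanged
  event 2 (t=15: INC total by 4): total (absent) -> 4
  event 3 (t=20: INC total by 4): total 4 -> 8
  event 4 (t=24: DEL max): total unchanged
  event 5 (t=33: INC count by 10): total unchanged
  event 6 (t=37: DEC count by 13): total unchanged
  event 7 (t=39: INC max by 8): total unchanged
  event 8 (t=48: SET max = 9): total unchanged
  event 9 (t=56: INC total by 12): total 8 -> 20
Final: total = 20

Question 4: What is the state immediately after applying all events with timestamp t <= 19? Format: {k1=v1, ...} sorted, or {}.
Answer: {max=33, total=4}

Derivation:
Apply events with t <= 19 (2 events):
  after event 1 (t=8: SET max = 33): {max=33}
  after event 2 (t=15: INC total by 4): {max=33, total=4}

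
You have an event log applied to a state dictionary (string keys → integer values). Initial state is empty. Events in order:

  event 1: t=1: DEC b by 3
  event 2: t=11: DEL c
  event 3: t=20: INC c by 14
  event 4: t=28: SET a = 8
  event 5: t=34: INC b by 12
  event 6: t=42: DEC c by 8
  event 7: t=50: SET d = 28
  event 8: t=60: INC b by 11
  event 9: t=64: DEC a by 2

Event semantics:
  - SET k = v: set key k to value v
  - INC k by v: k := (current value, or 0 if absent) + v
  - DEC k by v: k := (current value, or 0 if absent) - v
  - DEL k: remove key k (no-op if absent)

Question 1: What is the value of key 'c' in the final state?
Answer: 6

Derivation:
Track key 'c' through all 9 events:
  event 1 (t=1: DEC b by 3): c unchanged
  event 2 (t=11: DEL c): c (absent) -> (absent)
  event 3 (t=20: INC c by 14): c (absent) -> 14
  event 4 (t=28: SET a = 8): c unchanged
  event 5 (t=34: INC b by 12): c unchanged
  event 6 (t=42: DEC c by 8): c 14 -> 6
  event 7 (t=50: SET d = 28): c unchanged
  event 8 (t=60: INC b by 11): c unchanged
  event 9 (t=64: DEC a by 2): c unchanged
Final: c = 6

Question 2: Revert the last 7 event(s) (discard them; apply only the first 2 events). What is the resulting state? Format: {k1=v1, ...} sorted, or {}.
Answer: {b=-3}

Derivation:
Keep first 2 events (discard last 7):
  after event 1 (t=1: DEC b by 3): {b=-3}
  after event 2 (t=11: DEL c): {b=-3}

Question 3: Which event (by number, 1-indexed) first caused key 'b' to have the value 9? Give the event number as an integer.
Answer: 5

Derivation:
Looking for first event where b becomes 9:
  event 1: b = -3
  event 2: b = -3
  event 3: b = -3
  event 4: b = -3
  event 5: b -3 -> 9  <-- first match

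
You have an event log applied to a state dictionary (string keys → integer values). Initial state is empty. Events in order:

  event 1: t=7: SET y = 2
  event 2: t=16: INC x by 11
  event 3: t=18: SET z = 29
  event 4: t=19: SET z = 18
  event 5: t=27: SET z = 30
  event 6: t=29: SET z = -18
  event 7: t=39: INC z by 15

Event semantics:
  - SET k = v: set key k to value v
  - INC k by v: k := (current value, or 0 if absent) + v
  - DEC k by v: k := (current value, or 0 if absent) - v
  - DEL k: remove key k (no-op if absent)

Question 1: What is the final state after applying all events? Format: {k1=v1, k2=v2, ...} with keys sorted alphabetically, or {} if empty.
Answer: {x=11, y=2, z=-3}

Derivation:
  after event 1 (t=7: SET y = 2): {y=2}
  after event 2 (t=16: INC x by 11): {x=11, y=2}
  after event 3 (t=18: SET z = 29): {x=11, y=2, z=29}
  after event 4 (t=19: SET z = 18): {x=11, y=2, z=18}
  after event 5 (t=27: SET z = 30): {x=11, y=2, z=30}
  after event 6 (t=29: SET z = -18): {x=11, y=2, z=-18}
  after event 7 (t=39: INC z by 15): {x=11, y=2, z=-3}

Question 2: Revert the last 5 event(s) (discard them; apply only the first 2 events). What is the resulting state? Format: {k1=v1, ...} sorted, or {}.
Keep first 2 events (discard last 5):
  after event 1 (t=7: SET y = 2): {y=2}
  after event 2 (t=16: INC x by 11): {x=11, y=2}

Answer: {x=11, y=2}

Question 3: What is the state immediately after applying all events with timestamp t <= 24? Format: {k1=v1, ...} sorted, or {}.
Answer: {x=11, y=2, z=18}

Derivation:
Apply events with t <= 24 (4 events):
  after event 1 (t=7: SET y = 2): {y=2}
  after event 2 (t=16: INC x by 11): {x=11, y=2}
  after event 3 (t=18: SET z = 29): {x=11, y=2, z=29}
  after event 4 (t=19: SET z = 18): {x=11, y=2, z=18}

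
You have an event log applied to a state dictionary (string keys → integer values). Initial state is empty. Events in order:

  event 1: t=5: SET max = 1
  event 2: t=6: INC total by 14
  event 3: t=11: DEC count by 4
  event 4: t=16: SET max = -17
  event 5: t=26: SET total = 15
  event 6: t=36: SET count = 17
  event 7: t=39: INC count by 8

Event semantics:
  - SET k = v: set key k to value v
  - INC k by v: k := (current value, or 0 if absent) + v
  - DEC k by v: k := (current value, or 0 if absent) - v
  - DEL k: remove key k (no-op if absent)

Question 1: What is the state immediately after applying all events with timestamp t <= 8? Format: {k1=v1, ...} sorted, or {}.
Apply events with t <= 8 (2 events):
  after event 1 (t=5: SET max = 1): {max=1}
  after event 2 (t=6: INC total by 14): {max=1, total=14}

Answer: {max=1, total=14}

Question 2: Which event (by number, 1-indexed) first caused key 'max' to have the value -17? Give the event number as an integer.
Answer: 4

Derivation:
Looking for first event where max becomes -17:
  event 1: max = 1
  event 2: max = 1
  event 3: max = 1
  event 4: max 1 -> -17  <-- first match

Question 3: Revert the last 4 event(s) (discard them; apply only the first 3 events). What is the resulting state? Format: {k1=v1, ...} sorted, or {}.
Keep first 3 events (discard last 4):
  after event 1 (t=5: SET max = 1): {max=1}
  after event 2 (t=6: INC total by 14): {max=1, total=14}
  after event 3 (t=11: DEC count by 4): {count=-4, max=1, total=14}

Answer: {count=-4, max=1, total=14}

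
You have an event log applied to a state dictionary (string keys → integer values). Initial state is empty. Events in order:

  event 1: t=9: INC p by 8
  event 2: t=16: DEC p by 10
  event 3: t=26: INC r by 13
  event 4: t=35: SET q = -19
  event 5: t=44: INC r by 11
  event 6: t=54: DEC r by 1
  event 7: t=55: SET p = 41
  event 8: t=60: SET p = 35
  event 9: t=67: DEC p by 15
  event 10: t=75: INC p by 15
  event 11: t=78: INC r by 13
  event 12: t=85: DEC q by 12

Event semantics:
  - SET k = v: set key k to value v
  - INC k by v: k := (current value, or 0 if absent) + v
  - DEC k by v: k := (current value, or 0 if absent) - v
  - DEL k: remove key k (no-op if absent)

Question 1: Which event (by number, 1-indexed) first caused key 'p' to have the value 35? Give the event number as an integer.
Looking for first event where p becomes 35:
  event 1: p = 8
  event 2: p = -2
  event 3: p = -2
  event 4: p = -2
  event 5: p = -2
  event 6: p = -2
  event 7: p = 41
  event 8: p 41 -> 35  <-- first match

Answer: 8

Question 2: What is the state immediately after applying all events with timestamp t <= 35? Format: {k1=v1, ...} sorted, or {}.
Apply events with t <= 35 (4 events):
  after event 1 (t=9: INC p by 8): {p=8}
  after event 2 (t=16: DEC p by 10): {p=-2}
  after event 3 (t=26: INC r by 13): {p=-2, r=13}
  after event 4 (t=35: SET q = -19): {p=-2, q=-19, r=13}

Answer: {p=-2, q=-19, r=13}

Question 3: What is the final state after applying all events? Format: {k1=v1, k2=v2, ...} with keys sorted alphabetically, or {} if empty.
  after event 1 (t=9: INC p by 8): {p=8}
  after event 2 (t=16: DEC p by 10): {p=-2}
  after event 3 (t=26: INC r by 13): {p=-2, r=13}
  after event 4 (t=35: SET q = -19): {p=-2, q=-19, r=13}
  after event 5 (t=44: INC r by 11): {p=-2, q=-19, r=24}
  after event 6 (t=54: DEC r by 1): {p=-2, q=-19, r=23}
  after event 7 (t=55: SET p = 41): {p=41, q=-19, r=23}
  after event 8 (t=60: SET p = 35): {p=35, q=-19, r=23}
  after event 9 (t=67: DEC p by 15): {p=20, q=-19, r=23}
  after event 10 (t=75: INC p by 15): {p=35, q=-19, r=23}
  after event 11 (t=78: INC r by 13): {p=35, q=-19, r=36}
  after event 12 (t=85: DEC q by 12): {p=35, q=-31, r=36}

Answer: {p=35, q=-31, r=36}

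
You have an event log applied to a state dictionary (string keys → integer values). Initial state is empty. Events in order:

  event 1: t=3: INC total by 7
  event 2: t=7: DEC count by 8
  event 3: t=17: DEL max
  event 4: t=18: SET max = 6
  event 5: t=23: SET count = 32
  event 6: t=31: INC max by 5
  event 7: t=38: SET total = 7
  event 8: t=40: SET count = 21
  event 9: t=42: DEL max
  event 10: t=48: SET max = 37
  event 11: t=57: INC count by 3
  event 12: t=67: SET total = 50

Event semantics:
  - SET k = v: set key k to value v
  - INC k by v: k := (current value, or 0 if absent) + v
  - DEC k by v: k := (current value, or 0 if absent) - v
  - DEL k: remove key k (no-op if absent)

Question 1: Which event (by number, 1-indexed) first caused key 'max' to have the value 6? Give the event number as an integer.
Answer: 4

Derivation:
Looking for first event where max becomes 6:
  event 4: max (absent) -> 6  <-- first match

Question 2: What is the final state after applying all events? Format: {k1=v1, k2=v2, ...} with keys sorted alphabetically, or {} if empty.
  after event 1 (t=3: INC total by 7): {total=7}
  after event 2 (t=7: DEC count by 8): {count=-8, total=7}
  after event 3 (t=17: DEL max): {count=-8, total=7}
  after event 4 (t=18: SET max = 6): {count=-8, max=6, total=7}
  after event 5 (t=23: SET count = 32): {count=32, max=6, total=7}
  after event 6 (t=31: INC max by 5): {count=32, max=11, total=7}
  after event 7 (t=38: SET total = 7): {count=32, max=11, total=7}
  after event 8 (t=40: SET count = 21): {count=21, max=11, total=7}
  after event 9 (t=42: DEL max): {count=21, total=7}
  after event 10 (t=48: SET max = 37): {count=21, max=37, total=7}
  after event 11 (t=57: INC count by 3): {count=24, max=37, total=7}
  after event 12 (t=67: SET total = 50): {count=24, max=37, total=50}

Answer: {count=24, max=37, total=50}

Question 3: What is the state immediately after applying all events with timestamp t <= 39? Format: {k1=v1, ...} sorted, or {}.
Apply events with t <= 39 (7 events):
  after event 1 (t=3: INC total by 7): {total=7}
  after event 2 (t=7: DEC count by 8): {count=-8, total=7}
  after event 3 (t=17: DEL max): {count=-8, total=7}
  after event 4 (t=18: SET max = 6): {count=-8, max=6, total=7}
  after event 5 (t=23: SET count = 32): {count=32, max=6, total=7}
  after event 6 (t=31: INC max by 5): {count=32, max=11, total=7}
  after event 7 (t=38: SET total = 7): {count=32, max=11, total=7}

Answer: {count=32, max=11, total=7}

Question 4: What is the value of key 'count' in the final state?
Track key 'count' through all 12 events:
  event 1 (t=3: INC total by 7): count unchanged
  event 2 (t=7: DEC count by 8): count (absent) -> -8
  event 3 (t=17: DEL max): count unchanged
  event 4 (t=18: SET max = 6): count unchanged
  event 5 (t=23: SET count = 32): count -8 -> 32
  event 6 (t=31: INC max by 5): count unchanged
  event 7 (t=38: SET total = 7): count unchanged
  event 8 (t=40: SET count = 21): count 32 -> 21
  event 9 (t=42: DEL max): count unchanged
  event 10 (t=48: SET max = 37): count unchanged
  event 11 (t=57: INC count by 3): count 21 -> 24
  event 12 (t=67: SET total = 50): count unchanged
Final: count = 24

Answer: 24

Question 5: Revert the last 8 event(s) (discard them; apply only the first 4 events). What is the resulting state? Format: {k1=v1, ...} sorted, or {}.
Answer: {count=-8, max=6, total=7}

Derivation:
Keep first 4 events (discard last 8):
  after event 1 (t=3: INC total by 7): {total=7}
  after event 2 (t=7: DEC count by 8): {count=-8, total=7}
  after event 3 (t=17: DEL max): {count=-8, total=7}
  after event 4 (t=18: SET max = 6): {count=-8, max=6, total=7}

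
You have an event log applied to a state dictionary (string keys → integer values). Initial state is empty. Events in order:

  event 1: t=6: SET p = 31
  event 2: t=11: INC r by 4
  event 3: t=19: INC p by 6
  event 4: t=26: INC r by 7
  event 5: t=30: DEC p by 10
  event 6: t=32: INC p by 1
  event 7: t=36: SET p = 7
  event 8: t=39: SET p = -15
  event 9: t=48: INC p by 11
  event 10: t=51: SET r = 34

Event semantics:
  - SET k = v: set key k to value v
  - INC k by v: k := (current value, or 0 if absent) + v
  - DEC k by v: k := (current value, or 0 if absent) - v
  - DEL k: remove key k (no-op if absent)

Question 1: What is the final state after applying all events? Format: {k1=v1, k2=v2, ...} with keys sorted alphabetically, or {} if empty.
Answer: {p=-4, r=34}

Derivation:
  after event 1 (t=6: SET p = 31): {p=31}
  after event 2 (t=11: INC r by 4): {p=31, r=4}
  after event 3 (t=19: INC p by 6): {p=37, r=4}
  after event 4 (t=26: INC r by 7): {p=37, r=11}
  after event 5 (t=30: DEC p by 10): {p=27, r=11}
  after event 6 (t=32: INC p by 1): {p=28, r=11}
  after event 7 (t=36: SET p = 7): {p=7, r=11}
  after event 8 (t=39: SET p = -15): {p=-15, r=11}
  after event 9 (t=48: INC p by 11): {p=-4, r=11}
  after event 10 (t=51: SET r = 34): {p=-4, r=34}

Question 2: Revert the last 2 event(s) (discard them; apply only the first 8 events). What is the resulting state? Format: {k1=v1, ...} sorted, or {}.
Keep first 8 events (discard last 2):
  after event 1 (t=6: SET p = 31): {p=31}
  after event 2 (t=11: INC r by 4): {p=31, r=4}
  after event 3 (t=19: INC p by 6): {p=37, r=4}
  after event 4 (t=26: INC r by 7): {p=37, r=11}
  after event 5 (t=30: DEC p by 10): {p=27, r=11}
  after event 6 (t=32: INC p by 1): {p=28, r=11}
  after event 7 (t=36: SET p = 7): {p=7, r=11}
  after event 8 (t=39: SET p = -15): {p=-15, r=11}

Answer: {p=-15, r=11}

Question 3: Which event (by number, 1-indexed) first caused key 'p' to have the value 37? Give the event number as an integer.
Looking for first event where p becomes 37:
  event 1: p = 31
  event 2: p = 31
  event 3: p 31 -> 37  <-- first match

Answer: 3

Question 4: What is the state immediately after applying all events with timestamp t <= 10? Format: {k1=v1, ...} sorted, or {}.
Apply events with t <= 10 (1 events):
  after event 1 (t=6: SET p = 31): {p=31}

Answer: {p=31}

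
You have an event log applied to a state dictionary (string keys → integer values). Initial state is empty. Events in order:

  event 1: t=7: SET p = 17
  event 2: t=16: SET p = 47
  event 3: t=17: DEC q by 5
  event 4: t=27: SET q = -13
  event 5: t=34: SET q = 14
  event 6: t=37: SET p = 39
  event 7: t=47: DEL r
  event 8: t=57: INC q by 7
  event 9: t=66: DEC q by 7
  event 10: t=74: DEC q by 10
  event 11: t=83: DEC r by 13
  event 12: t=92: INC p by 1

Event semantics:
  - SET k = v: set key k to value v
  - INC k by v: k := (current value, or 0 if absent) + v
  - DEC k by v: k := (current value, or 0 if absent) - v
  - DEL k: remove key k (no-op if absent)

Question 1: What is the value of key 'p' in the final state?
Track key 'p' through all 12 events:
  event 1 (t=7: SET p = 17): p (absent) -> 17
  event 2 (t=16: SET p = 47): p 17 -> 47
  event 3 (t=17: DEC q by 5): p unchanged
  event 4 (t=27: SET q = -13): p unchanged
  event 5 (t=34: SET q = 14): p unchanged
  event 6 (t=37: SET p = 39): p 47 -> 39
  event 7 (t=47: DEL r): p unchanged
  event 8 (t=57: INC q by 7): p unchanged
  event 9 (t=66: DEC q by 7): p unchanged
  event 10 (t=74: DEC q by 10): p unchanged
  event 11 (t=83: DEC r by 13): p unchanged
  event 12 (t=92: INC p by 1): p 39 -> 40
Final: p = 40

Answer: 40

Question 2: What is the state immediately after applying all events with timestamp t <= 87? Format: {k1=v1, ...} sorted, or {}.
Answer: {p=39, q=4, r=-13}

Derivation:
Apply events with t <= 87 (11 events):
  after event 1 (t=7: SET p = 17): {p=17}
  after event 2 (t=16: SET p = 47): {p=47}
  after event 3 (t=17: DEC q by 5): {p=47, q=-5}
  after event 4 (t=27: SET q = -13): {p=47, q=-13}
  after event 5 (t=34: SET q = 14): {p=47, q=14}
  after event 6 (t=37: SET p = 39): {p=39, q=14}
  after event 7 (t=47: DEL r): {p=39, q=14}
  after event 8 (t=57: INC q by 7): {p=39, q=21}
  after event 9 (t=66: DEC q by 7): {p=39, q=14}
  after event 10 (t=74: DEC q by 10): {p=39, q=4}
  after event 11 (t=83: DEC r by 13): {p=39, q=4, r=-13}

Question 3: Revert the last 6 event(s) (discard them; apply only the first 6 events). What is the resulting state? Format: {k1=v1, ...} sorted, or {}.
Keep first 6 events (discard last 6):
  after event 1 (t=7: SET p = 17): {p=17}
  after event 2 (t=16: SET p = 47): {p=47}
  after event 3 (t=17: DEC q by 5): {p=47, q=-5}
  after event 4 (t=27: SET q = -13): {p=47, q=-13}
  after event 5 (t=34: SET q = 14): {p=47, q=14}
  after event 6 (t=37: SET p = 39): {p=39, q=14}

Answer: {p=39, q=14}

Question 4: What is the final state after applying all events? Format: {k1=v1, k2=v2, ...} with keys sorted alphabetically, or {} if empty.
Answer: {p=40, q=4, r=-13}

Derivation:
  after event 1 (t=7: SET p = 17): {p=17}
  after event 2 (t=16: SET p = 47): {p=47}
  after event 3 (t=17: DEC q by 5): {p=47, q=-5}
  after event 4 (t=27: SET q = -13): {p=47, q=-13}
  after event 5 (t=34: SET q = 14): {p=47, q=14}
  after event 6 (t=37: SET p = 39): {p=39, q=14}
  after event 7 (t=47: DEL r): {p=39, q=14}
  after event 8 (t=57: INC q by 7): {p=39, q=21}
  after event 9 (t=66: DEC q by 7): {p=39, q=14}
  after event 10 (t=74: DEC q by 10): {p=39, q=4}
  after event 11 (t=83: DEC r by 13): {p=39, q=4, r=-13}
  after event 12 (t=92: INC p by 1): {p=40, q=4, r=-13}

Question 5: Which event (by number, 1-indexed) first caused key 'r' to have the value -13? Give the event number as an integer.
Looking for first event where r becomes -13:
  event 11: r (absent) -> -13  <-- first match

Answer: 11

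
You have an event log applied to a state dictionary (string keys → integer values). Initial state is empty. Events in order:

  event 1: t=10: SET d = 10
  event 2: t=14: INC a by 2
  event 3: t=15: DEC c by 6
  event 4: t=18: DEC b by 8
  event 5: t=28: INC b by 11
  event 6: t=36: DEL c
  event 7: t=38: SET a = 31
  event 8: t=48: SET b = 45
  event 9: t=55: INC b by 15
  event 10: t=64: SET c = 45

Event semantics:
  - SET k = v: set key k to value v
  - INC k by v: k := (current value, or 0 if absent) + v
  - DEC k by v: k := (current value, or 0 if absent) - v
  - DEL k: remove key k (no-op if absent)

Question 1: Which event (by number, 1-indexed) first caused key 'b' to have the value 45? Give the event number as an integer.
Answer: 8

Derivation:
Looking for first event where b becomes 45:
  event 4: b = -8
  event 5: b = 3
  event 6: b = 3
  event 7: b = 3
  event 8: b 3 -> 45  <-- first match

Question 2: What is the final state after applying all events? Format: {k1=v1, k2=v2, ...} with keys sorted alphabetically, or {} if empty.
  after event 1 (t=10: SET d = 10): {d=10}
  after event 2 (t=14: INC a by 2): {a=2, d=10}
  after event 3 (t=15: DEC c by 6): {a=2, c=-6, d=10}
  after event 4 (t=18: DEC b by 8): {a=2, b=-8, c=-6, d=10}
  after event 5 (t=28: INC b by 11): {a=2, b=3, c=-6, d=10}
  after event 6 (t=36: DEL c): {a=2, b=3, d=10}
  after event 7 (t=38: SET a = 31): {a=31, b=3, d=10}
  after event 8 (t=48: SET b = 45): {a=31, b=45, d=10}
  after event 9 (t=55: INC b by 15): {a=31, b=60, d=10}
  after event 10 (t=64: SET c = 45): {a=31, b=60, c=45, d=10}

Answer: {a=31, b=60, c=45, d=10}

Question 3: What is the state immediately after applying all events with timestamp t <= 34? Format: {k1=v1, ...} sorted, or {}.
Apply events with t <= 34 (5 events):
  after event 1 (t=10: SET d = 10): {d=10}
  after event 2 (t=14: INC a by 2): {a=2, d=10}
  after event 3 (t=15: DEC c by 6): {a=2, c=-6, d=10}
  after event 4 (t=18: DEC b by 8): {a=2, b=-8, c=-6, d=10}
  after event 5 (t=28: INC b by 11): {a=2, b=3, c=-6, d=10}

Answer: {a=2, b=3, c=-6, d=10}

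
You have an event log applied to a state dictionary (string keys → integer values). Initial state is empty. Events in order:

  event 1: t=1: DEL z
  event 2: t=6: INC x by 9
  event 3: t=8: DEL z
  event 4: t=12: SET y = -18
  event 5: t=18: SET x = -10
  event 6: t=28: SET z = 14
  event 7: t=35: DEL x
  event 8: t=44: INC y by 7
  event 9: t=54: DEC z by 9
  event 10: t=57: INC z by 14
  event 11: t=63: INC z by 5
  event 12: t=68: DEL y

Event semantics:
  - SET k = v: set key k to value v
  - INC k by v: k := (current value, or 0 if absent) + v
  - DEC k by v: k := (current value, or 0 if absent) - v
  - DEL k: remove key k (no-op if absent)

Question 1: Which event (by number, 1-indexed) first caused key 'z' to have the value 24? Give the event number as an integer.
Looking for first event where z becomes 24:
  event 6: z = 14
  event 7: z = 14
  event 8: z = 14
  event 9: z = 5
  event 10: z = 19
  event 11: z 19 -> 24  <-- first match

Answer: 11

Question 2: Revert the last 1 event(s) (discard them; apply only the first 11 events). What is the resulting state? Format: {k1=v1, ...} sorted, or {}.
Keep first 11 events (discard last 1):
  after event 1 (t=1: DEL z): {}
  after event 2 (t=6: INC x by 9): {x=9}
  after event 3 (t=8: DEL z): {x=9}
  after event 4 (t=12: SET y = -18): {x=9, y=-18}
  after event 5 (t=18: SET x = -10): {x=-10, y=-18}
  after event 6 (t=28: SET z = 14): {x=-10, y=-18, z=14}
  after event 7 (t=35: DEL x): {y=-18, z=14}
  after event 8 (t=44: INC y by 7): {y=-11, z=14}
  after event 9 (t=54: DEC z by 9): {y=-11, z=5}
  after event 10 (t=57: INC z by 14): {y=-11, z=19}
  after event 11 (t=63: INC z by 5): {y=-11, z=24}

Answer: {y=-11, z=24}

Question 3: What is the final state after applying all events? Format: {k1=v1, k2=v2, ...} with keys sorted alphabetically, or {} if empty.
  after event 1 (t=1: DEL z): {}
  after event 2 (t=6: INC x by 9): {x=9}
  after event 3 (t=8: DEL z): {x=9}
  after event 4 (t=12: SET y = -18): {x=9, y=-18}
  after event 5 (t=18: SET x = -10): {x=-10, y=-18}
  after event 6 (t=28: SET z = 14): {x=-10, y=-18, z=14}
  after event 7 (t=35: DEL x): {y=-18, z=14}
  after event 8 (t=44: INC y by 7): {y=-11, z=14}
  after event 9 (t=54: DEC z by 9): {y=-11, z=5}
  after event 10 (t=57: INC z by 14): {y=-11, z=19}
  after event 11 (t=63: INC z by 5): {y=-11, z=24}
  after event 12 (t=68: DEL y): {z=24}

Answer: {z=24}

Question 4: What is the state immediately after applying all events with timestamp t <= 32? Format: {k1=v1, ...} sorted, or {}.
Apply events with t <= 32 (6 events):
  after event 1 (t=1: DEL z): {}
  after event 2 (t=6: INC x by 9): {x=9}
  after event 3 (t=8: DEL z): {x=9}
  after event 4 (t=12: SET y = -18): {x=9, y=-18}
  after event 5 (t=18: SET x = -10): {x=-10, y=-18}
  after event 6 (t=28: SET z = 14): {x=-10, y=-18, z=14}

Answer: {x=-10, y=-18, z=14}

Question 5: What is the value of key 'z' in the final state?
Track key 'z' through all 12 events:
  event 1 (t=1: DEL z): z (absent) -> (absent)
  event 2 (t=6: INC x by 9): z unchanged
  event 3 (t=8: DEL z): z (absent) -> (absent)
  event 4 (t=12: SET y = -18): z unchanged
  event 5 (t=18: SET x = -10): z unchanged
  event 6 (t=28: SET z = 14): z (absent) -> 14
  event 7 (t=35: DEL x): z unchanged
  event 8 (t=44: INC y by 7): z unchanged
  event 9 (t=54: DEC z by 9): z 14 -> 5
  event 10 (t=57: INC z by 14): z 5 -> 19
  event 11 (t=63: INC z by 5): z 19 -> 24
  event 12 (t=68: DEL y): z unchanged
Final: z = 24

Answer: 24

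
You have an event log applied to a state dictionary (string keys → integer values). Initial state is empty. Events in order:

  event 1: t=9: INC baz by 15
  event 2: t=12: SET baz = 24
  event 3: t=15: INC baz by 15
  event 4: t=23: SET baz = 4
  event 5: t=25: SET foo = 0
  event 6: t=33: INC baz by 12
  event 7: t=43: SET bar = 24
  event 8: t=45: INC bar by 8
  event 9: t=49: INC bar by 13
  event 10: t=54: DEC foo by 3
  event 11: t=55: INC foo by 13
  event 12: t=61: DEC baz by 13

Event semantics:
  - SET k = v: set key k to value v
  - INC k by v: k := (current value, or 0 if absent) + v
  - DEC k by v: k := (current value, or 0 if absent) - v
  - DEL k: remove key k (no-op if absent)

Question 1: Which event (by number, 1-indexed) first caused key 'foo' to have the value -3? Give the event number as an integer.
Looking for first event where foo becomes -3:
  event 5: foo = 0
  event 6: foo = 0
  event 7: foo = 0
  event 8: foo = 0
  event 9: foo = 0
  event 10: foo 0 -> -3  <-- first match

Answer: 10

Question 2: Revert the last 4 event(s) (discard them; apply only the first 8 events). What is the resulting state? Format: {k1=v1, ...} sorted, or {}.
Keep first 8 events (discard last 4):
  after event 1 (t=9: INC baz by 15): {baz=15}
  after event 2 (t=12: SET baz = 24): {baz=24}
  after event 3 (t=15: INC baz by 15): {baz=39}
  after event 4 (t=23: SET baz = 4): {baz=4}
  after event 5 (t=25: SET foo = 0): {baz=4, foo=0}
  after event 6 (t=33: INC baz by 12): {baz=16, foo=0}
  after event 7 (t=43: SET bar = 24): {bar=24, baz=16, foo=0}
  after event 8 (t=45: INC bar by 8): {bar=32, baz=16, foo=0}

Answer: {bar=32, baz=16, foo=0}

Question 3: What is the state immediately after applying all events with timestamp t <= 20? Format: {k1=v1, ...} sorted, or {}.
Answer: {baz=39}

Derivation:
Apply events with t <= 20 (3 events):
  after event 1 (t=9: INC baz by 15): {baz=15}
  after event 2 (t=12: SET baz = 24): {baz=24}
  after event 3 (t=15: INC baz by 15): {baz=39}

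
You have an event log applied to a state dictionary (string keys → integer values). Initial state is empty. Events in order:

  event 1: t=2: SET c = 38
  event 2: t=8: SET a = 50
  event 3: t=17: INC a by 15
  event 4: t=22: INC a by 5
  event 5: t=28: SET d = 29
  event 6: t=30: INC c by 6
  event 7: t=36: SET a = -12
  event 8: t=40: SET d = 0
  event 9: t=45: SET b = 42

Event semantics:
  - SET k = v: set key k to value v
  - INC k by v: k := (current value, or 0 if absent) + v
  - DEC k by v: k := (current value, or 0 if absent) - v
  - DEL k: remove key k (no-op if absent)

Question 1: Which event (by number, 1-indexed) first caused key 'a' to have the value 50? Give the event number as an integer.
Answer: 2

Derivation:
Looking for first event where a becomes 50:
  event 2: a (absent) -> 50  <-- first match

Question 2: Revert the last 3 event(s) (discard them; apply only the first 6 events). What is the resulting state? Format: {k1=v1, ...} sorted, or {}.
Answer: {a=70, c=44, d=29}

Derivation:
Keep first 6 events (discard last 3):
  after event 1 (t=2: SET c = 38): {c=38}
  after event 2 (t=8: SET a = 50): {a=50, c=38}
  after event 3 (t=17: INC a by 15): {a=65, c=38}
  after event 4 (t=22: INC a by 5): {a=70, c=38}
  after event 5 (t=28: SET d = 29): {a=70, c=38, d=29}
  after event 6 (t=30: INC c by 6): {a=70, c=44, d=29}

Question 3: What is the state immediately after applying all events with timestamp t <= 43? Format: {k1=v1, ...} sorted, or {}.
Apply events with t <= 43 (8 events):
  after event 1 (t=2: SET c = 38): {c=38}
  after event 2 (t=8: SET a = 50): {a=50, c=38}
  after event 3 (t=17: INC a by 15): {a=65, c=38}
  after event 4 (t=22: INC a by 5): {a=70, c=38}
  after event 5 (t=28: SET d = 29): {a=70, c=38, d=29}
  after event 6 (t=30: INC c by 6): {a=70, c=44, d=29}
  after event 7 (t=36: SET a = -12): {a=-12, c=44, d=29}
  after event 8 (t=40: SET d = 0): {a=-12, c=44, d=0}

Answer: {a=-12, c=44, d=0}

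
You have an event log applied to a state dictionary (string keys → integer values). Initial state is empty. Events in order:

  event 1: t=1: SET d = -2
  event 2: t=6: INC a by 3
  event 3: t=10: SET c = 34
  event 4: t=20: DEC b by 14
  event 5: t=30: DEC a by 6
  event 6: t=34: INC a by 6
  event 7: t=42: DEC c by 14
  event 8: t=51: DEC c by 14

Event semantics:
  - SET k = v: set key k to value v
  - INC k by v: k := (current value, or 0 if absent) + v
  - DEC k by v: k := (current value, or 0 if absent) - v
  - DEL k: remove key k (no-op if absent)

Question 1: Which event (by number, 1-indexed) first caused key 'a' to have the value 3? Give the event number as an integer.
Looking for first event where a becomes 3:
  event 2: a (absent) -> 3  <-- first match

Answer: 2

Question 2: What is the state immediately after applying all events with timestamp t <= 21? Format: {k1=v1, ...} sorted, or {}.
Answer: {a=3, b=-14, c=34, d=-2}

Derivation:
Apply events with t <= 21 (4 events):
  after event 1 (t=1: SET d = -2): {d=-2}
  after event 2 (t=6: INC a by 3): {a=3, d=-2}
  after event 3 (t=10: SET c = 34): {a=3, c=34, d=-2}
  after event 4 (t=20: DEC b by 14): {a=3, b=-14, c=34, d=-2}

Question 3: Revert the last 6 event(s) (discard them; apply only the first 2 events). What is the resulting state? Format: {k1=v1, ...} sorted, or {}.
Answer: {a=3, d=-2}

Derivation:
Keep first 2 events (discard last 6):
  after event 1 (t=1: SET d = -2): {d=-2}
  after event 2 (t=6: INC a by 3): {a=3, d=-2}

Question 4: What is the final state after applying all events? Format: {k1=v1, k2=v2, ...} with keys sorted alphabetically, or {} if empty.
  after event 1 (t=1: SET d = -2): {d=-2}
  after event 2 (t=6: INC a by 3): {a=3, d=-2}
  after event 3 (t=10: SET c = 34): {a=3, c=34, d=-2}
  after event 4 (t=20: DEC b by 14): {a=3, b=-14, c=34, d=-2}
  after event 5 (t=30: DEC a by 6): {a=-3, b=-14, c=34, d=-2}
  after event 6 (t=34: INC a by 6): {a=3, b=-14, c=34, d=-2}
  after event 7 (t=42: DEC c by 14): {a=3, b=-14, c=20, d=-2}
  after event 8 (t=51: DEC c by 14): {a=3, b=-14, c=6, d=-2}

Answer: {a=3, b=-14, c=6, d=-2}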